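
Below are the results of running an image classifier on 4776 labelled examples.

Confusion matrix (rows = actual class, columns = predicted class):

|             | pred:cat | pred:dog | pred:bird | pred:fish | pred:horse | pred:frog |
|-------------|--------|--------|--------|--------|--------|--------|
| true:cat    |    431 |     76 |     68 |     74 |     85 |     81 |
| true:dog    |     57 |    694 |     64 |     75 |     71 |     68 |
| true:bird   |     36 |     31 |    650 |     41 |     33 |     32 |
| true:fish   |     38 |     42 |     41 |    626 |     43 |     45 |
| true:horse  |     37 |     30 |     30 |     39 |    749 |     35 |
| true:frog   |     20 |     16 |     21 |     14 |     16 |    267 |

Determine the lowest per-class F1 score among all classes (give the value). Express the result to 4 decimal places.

0.6011

Per-class F1 score (2·TP/(2·TP+FP+FN)):
  cat: TP=431, FP=57+36+38+37+20=188, FN=76+68+74+85+81=384 → 862/1434 = 0.60112
  dog: TP=694, FP=76+31+42+30+16=195, FN=57+64+75+71+68=335 → 1388/1918 = 0.72367
  bird: TP=650, FP=68+64+41+30+21=224, FN=36+31+41+33+32=173 → 1300/1697 = 0.76606
  fish: TP=626, FP=74+75+41+39+14=243, FN=38+42+41+43+45=209 → 1252/1704 = 0.73474
  horse: TP=749, FP=85+71+33+43+16=248, FN=37+30+30+39+35=171 → 1498/1917 = 0.78143
  frog: TP=267, FP=81+68+32+45+35=261, FN=20+16+21+14+16=87 → 534/882 = 0.60544
Lowest is class 'cat' with F1 score = 0.6011.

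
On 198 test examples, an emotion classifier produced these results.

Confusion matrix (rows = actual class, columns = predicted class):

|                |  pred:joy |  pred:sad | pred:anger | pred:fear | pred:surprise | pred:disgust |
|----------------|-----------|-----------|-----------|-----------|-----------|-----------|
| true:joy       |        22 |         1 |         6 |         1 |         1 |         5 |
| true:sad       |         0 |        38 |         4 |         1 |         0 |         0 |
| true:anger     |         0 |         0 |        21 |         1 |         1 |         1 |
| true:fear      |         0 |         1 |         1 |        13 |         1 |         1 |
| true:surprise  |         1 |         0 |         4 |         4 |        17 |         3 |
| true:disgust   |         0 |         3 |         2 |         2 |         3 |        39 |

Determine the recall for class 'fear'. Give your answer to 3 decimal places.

0.765

recall = TP/(TP+FN).
fear: TP=13, FN=0+1+1+1+1=4 → 13/17 = 0.7647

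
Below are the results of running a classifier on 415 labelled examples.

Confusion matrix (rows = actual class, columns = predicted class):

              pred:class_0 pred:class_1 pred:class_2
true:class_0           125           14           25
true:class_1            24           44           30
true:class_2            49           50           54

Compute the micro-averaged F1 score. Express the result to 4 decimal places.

Micro-averaging pools counts across classes: ΣTP=223, ΣFP=192, ΣFN=192.
Micro-F1 score = 2·TP/(2·TP+FP+FN) on pooled counts = 0.5373 (equals overall accuracy in single-label multiclass).

0.5373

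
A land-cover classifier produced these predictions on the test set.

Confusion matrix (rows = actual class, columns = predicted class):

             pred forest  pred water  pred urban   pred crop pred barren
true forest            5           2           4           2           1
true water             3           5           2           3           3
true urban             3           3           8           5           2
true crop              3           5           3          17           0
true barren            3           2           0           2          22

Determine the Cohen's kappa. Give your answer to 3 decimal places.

0.400

Observed agreement pₒ = trace/N = 57/108 = 0.5278
Expected agreement pₑ = Σ (rowᵢ·colᵢ)/N² = (14·17 + 16·17 + 21·17 + 28·29 + 29·28)/108² = 0.2136
κ = (pₒ − pₑ)/(1 − pₑ) = (0.5278 − 0.2136)/(1 − 0.2136) = 0.400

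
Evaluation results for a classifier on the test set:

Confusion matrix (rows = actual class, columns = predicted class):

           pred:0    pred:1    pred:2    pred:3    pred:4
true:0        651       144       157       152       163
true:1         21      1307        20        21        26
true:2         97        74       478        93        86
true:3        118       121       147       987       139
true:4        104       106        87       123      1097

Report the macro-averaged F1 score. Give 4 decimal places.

0.6744

Per-class F1 score (2·TP/(2·TP+FP+FN)):
  0: TP=651, FP=21+97+118+104=340, FN=144+157+152+163=616 → 1302/2258 = 0.57662
  1: TP=1307, FP=144+74+121+106=445, FN=21+20+21+26=88 → 2614/3147 = 0.83063
  2: TP=478, FP=157+20+147+87=411, FN=97+74+93+86=350 → 956/1717 = 0.55679
  3: TP=987, FP=152+21+93+123=389, FN=118+121+147+139=525 → 1974/2888 = 0.68352
  4: TP=1097, FP=163+26+86+139=414, FN=104+106+87+123=420 → 2194/3028 = 0.72457
Macro-F1 score = mean = (0.57662 + 0.83063 + 0.55679 + 0.68352 + 0.72457) / 5 = 0.6744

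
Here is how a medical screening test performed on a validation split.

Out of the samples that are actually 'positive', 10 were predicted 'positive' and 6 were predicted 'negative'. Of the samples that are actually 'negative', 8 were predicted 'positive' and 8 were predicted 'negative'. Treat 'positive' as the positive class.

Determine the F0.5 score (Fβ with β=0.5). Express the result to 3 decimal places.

Fβ = (1+β²)·TP / ((1+β²)·TP + β²·FN + FP), with β²=1/4
= 1.25·10 / (1.25·10 + 0.25·6 + 8) = 0.568

0.568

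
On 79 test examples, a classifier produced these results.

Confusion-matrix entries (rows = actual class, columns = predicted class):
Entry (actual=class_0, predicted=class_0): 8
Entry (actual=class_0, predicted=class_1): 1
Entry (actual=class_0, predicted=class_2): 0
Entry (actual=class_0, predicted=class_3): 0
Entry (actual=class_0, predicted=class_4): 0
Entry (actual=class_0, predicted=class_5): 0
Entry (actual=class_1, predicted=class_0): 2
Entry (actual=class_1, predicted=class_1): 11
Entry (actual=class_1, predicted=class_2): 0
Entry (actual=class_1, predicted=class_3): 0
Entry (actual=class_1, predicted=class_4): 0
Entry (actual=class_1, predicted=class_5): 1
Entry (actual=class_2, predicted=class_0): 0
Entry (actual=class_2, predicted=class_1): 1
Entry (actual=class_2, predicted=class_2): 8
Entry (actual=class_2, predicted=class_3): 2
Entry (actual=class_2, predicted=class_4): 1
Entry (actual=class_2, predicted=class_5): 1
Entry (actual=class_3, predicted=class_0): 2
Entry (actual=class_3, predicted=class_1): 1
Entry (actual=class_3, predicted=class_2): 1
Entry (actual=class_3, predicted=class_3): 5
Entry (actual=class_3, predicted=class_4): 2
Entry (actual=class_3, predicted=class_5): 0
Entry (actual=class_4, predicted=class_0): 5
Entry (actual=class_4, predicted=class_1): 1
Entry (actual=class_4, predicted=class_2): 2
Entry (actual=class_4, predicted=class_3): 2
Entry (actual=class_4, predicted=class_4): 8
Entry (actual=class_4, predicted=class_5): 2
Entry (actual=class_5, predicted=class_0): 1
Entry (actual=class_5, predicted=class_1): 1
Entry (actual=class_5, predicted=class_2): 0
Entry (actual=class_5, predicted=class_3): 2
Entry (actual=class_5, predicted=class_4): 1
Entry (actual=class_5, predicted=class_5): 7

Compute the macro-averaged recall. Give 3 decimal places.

0.621

Per-class recall (TP/(TP+FN)):
  class_0: TP=8, FN=1+0+0+0+0=1 → 8/9 = 0.8889
  class_1: TP=11, FN=2+0+0+0+1=3 → 11/14 = 0.7857
  class_2: TP=8, FN=0+1+2+1+1=5 → 8/13 = 0.6154
  class_3: TP=5, FN=2+1+1+2+0=6 → 5/11 = 0.4545
  class_4: TP=8, FN=5+1+2+2+2=12 → 8/20 = 0.4000
  class_5: TP=7, FN=1+1+0+2+1=5 → 7/12 = 0.5833
Macro-recall = mean = (0.8889 + 0.7857 + 0.6154 + 0.4545 + 0.4000 + 0.5833) / 6 = 0.621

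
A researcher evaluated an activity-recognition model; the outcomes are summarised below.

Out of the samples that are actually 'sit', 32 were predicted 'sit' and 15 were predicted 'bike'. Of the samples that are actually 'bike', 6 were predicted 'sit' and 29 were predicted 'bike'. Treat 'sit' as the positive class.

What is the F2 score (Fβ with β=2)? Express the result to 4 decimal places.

0.7080

Fβ = (1+β²)·TP / ((1+β²)·TP + β²·FN + FP), with β²=4
= 5·32 / (5·32 + 4·15 + 6) = 0.7080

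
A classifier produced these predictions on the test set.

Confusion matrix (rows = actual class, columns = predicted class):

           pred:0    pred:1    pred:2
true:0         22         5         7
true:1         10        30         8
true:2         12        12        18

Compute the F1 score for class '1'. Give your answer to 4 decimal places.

One-vs-rest for '1': TP = diagonal; FP = other classes predicted '1'; FN = '1' predicted as other.
F1 score = 2·TP/(2·TP+FP+FN).
1: TP=30, FP=5+12=17, FN=10+8=18 → 60/95 = 0.63158

0.6316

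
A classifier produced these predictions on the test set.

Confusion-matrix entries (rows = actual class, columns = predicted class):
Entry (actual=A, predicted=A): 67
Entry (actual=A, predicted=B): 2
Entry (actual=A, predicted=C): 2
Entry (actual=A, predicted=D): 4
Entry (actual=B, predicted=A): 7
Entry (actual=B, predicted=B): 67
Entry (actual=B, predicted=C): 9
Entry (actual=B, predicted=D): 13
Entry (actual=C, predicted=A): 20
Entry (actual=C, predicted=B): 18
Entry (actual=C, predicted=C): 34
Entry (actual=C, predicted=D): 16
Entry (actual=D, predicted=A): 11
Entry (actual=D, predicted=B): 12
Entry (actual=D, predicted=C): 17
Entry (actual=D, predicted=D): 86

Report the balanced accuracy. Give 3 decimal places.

0.665

Balanced accuracy = mean of per-class recall.
  A: recall = 67/75 = 0.8933
  B: recall = 67/96 = 0.6979
  C: recall = 34/88 = 0.3864
  D: recall = 86/126 = 0.6825
Mean = (0.8933 + 0.6979 + 0.3864 + 0.6825) / 4 = 0.665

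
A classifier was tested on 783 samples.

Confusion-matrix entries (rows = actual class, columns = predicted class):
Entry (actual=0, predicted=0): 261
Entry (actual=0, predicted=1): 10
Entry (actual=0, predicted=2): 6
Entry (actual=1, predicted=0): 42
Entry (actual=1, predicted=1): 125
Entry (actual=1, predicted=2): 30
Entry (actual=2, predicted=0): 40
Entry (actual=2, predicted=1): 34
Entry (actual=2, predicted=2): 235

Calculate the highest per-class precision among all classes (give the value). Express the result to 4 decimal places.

Per-class precision (TP/(TP+FP)):
  0: TP=261, FP=42+40=82 → 261/343 = 0.76093
  1: TP=125, FP=10+34=44 → 125/169 = 0.73964
  2: TP=235, FP=6+30=36 → 235/271 = 0.86716
Highest is class '2' with precision = 0.8672.

0.8672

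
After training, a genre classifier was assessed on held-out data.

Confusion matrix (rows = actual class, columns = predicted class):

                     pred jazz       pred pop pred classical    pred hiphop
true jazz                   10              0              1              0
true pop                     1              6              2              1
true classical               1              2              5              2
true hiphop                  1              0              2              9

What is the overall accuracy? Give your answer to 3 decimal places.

Accuracy = trace / total = (10+6+5+9=30) / 43 = 30/43 = 0.698

0.698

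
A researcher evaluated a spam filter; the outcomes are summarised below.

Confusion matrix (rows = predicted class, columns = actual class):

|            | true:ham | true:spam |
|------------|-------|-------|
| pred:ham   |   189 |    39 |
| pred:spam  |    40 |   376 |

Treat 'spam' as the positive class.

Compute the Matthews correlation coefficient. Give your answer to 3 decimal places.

MCC = (TP·TN − FP·FN) / √((TP+FP)(TP+FN)(TN+FP)(TN+FN))
Numerator = 376·189 − 40·39 = 69504
Denominator = √(416·415·229·228) = √9013879680 = 94941.4540
MCC = 69504 / 94941.4540 = 0.732

0.732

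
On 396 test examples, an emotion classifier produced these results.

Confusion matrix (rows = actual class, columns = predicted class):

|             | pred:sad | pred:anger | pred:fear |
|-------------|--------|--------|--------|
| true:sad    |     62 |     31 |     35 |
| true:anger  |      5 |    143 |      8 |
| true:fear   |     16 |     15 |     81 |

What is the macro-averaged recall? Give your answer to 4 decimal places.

0.7081

Per-class recall (TP/(TP+FN)):
  sad: TP=62, FN=31+35=66 → 62/128 = 0.48438
  anger: TP=143, FN=5+8=13 → 143/156 = 0.91667
  fear: TP=81, FN=16+15=31 → 81/112 = 0.72321
Macro-recall = mean = (0.48438 + 0.91667 + 0.72321) / 3 = 0.7081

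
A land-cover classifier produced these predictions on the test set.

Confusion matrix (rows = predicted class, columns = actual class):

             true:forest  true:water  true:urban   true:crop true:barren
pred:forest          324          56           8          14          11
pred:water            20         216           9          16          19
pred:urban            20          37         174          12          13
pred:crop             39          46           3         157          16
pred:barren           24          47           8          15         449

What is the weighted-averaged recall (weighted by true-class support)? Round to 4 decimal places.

0.7530

Per-class recall (TP/(TP+FN)):
  forest: TP=324, FN=20+20+39+24=103 → 324/427 = 0.75878
  water: TP=216, FN=56+37+46+47=186 → 216/402 = 0.53731
  urban: TP=174, FN=8+9+3+8=28 → 174/202 = 0.86139
  crop: TP=157, FN=14+16+12+15=57 → 157/214 = 0.73364
  barren: TP=449, FN=11+19+13+16=59 → 449/508 = 0.88386
Weighted-recall = Σ (supportᵢ/N)·recallᵢ with N=1753: (427/1753)·0.75878 + (402/1753)·0.53731 + (202/1753)·0.86139 + (214/1753)·0.73364 + (508/1753)·0.88386 = 0.7530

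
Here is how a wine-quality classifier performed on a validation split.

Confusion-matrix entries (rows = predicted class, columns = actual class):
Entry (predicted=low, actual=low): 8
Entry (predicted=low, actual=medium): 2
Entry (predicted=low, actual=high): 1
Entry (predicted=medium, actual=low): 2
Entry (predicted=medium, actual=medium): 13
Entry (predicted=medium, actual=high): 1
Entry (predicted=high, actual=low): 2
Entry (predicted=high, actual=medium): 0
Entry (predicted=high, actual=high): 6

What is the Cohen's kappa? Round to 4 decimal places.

0.6451

Observed agreement pₒ = trace/N = 27/35 = 0.77143
Expected agreement pₑ = Σ (rowᵢ·colᵢ)/N² = (12·11 + 15·16 + 8·8)/35² = 0.35592
κ = (pₒ − pₑ)/(1 − pₑ) = (0.77143 − 0.35592)/(1 − 0.35592) = 0.6451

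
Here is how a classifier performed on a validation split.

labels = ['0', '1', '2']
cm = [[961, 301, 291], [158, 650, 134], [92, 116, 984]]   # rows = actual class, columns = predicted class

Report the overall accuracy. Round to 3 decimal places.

Accuracy = trace / total = (961+650+984=2595) / 3687 = 2595/3687 = 0.704

0.704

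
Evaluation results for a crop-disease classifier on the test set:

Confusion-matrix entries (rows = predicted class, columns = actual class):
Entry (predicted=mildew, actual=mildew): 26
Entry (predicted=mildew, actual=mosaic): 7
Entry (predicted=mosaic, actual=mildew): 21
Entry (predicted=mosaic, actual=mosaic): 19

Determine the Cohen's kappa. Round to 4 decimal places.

0.2535

Observed agreement pₒ = trace/N = 45/73 = 0.61644
Expected agreement pₑ = Σ (rowᵢ·colᵢ)/N² = (47·33 + 26·40)/73² = 0.48621
κ = (pₒ − pₑ)/(1 − pₑ) = (0.61644 − 0.48621)/(1 − 0.48621) = 0.2535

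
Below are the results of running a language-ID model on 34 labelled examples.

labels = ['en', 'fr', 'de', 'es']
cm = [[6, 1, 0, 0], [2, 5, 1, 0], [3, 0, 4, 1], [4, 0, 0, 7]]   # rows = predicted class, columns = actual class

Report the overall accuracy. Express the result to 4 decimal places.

0.6471

Accuracy = trace / total = (6+5+4+7=22) / 34 = 22/34 = 0.6471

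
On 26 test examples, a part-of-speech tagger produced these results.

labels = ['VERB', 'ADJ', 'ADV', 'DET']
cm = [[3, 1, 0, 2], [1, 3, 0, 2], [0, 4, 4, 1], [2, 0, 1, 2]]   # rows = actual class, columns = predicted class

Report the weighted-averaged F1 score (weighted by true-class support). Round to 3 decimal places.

0.476

Per-class F1 score (2·TP/(2·TP+FP+FN)):
  VERB: TP=3, FP=1+0+2=3, FN=1+0+2=3 → 6/12 = 0.5000
  ADJ: TP=3, FP=1+4+0=5, FN=1+0+2=3 → 6/14 = 0.4286
  ADV: TP=4, FP=0+0+1=1, FN=0+4+1=5 → 8/14 = 0.5714
  DET: TP=2, FP=2+2+1=5, FN=2+0+1=3 → 4/12 = 0.3333
Weighted-F1 score = Σ (supportᵢ/N)·F1 scoreᵢ with N=26: (6/26)·0.5000 + (6/26)·0.4286 + (9/26)·0.5714 + (5/26)·0.3333 = 0.476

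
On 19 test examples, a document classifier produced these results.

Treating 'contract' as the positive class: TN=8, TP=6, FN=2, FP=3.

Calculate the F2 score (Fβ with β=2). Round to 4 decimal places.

0.7317

Fβ = (1+β²)·TP / ((1+β²)·TP + β²·FN + FP), with β²=4
= 5·6 / (5·6 + 4·2 + 3) = 0.7317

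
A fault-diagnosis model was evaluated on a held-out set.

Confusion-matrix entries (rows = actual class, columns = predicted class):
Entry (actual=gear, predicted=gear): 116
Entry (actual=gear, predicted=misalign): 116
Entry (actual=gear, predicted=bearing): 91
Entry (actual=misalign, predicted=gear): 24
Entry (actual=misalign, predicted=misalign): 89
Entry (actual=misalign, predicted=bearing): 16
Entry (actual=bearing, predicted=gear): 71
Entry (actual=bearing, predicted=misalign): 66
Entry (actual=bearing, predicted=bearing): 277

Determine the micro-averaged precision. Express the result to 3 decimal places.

Micro-averaging pools counts across classes: ΣTP=482, ΣFP=384, ΣFN=384.
Micro-precision = TP/(TP+FP) on pooled counts = 0.557 (equals overall accuracy in single-label multiclass).

0.557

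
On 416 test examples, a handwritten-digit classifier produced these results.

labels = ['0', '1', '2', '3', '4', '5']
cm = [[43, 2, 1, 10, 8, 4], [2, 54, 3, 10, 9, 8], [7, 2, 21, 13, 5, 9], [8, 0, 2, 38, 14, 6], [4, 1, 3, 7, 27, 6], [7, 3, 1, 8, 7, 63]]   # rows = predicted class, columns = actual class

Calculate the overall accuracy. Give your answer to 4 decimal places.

Accuracy = trace / total = (43+54+21+38+27+63=246) / 416 = 246/416 = 0.5913

0.5913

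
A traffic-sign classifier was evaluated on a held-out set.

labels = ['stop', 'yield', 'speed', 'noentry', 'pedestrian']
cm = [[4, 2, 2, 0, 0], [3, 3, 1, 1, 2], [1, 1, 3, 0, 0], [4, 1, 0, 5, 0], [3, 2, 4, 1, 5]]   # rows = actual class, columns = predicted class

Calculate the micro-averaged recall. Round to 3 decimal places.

0.417

Micro-averaging pools counts across classes: ΣTP=20, ΣFP=28, ΣFN=28.
Micro-recall = TP/(TP+FN) on pooled counts = 0.417 (equals overall accuracy in single-label multiclass).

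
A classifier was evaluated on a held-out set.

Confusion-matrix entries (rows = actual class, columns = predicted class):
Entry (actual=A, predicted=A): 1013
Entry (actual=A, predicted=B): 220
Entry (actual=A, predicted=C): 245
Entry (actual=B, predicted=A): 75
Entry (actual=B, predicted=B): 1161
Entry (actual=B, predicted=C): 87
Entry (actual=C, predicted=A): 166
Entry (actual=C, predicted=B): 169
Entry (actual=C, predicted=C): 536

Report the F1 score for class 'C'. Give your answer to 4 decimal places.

0.6164

Treat 'C' as positive and all other classes as negative.
F1 score = 2·TP/(2·TP+FP+FN).
C: TP=536, FP=245+87=332, FN=166+169=335 → 1072/1739 = 0.61645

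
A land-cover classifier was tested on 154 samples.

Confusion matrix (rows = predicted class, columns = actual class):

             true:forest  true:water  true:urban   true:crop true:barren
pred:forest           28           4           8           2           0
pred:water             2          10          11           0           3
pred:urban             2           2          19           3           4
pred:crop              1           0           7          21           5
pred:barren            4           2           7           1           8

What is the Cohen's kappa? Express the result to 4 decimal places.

0.4423

Observed agreement pₒ = trace/N = 86/154 = 0.55844
Expected agreement pₑ = Σ (rowᵢ·colᵢ)/N² = (37·42 + 18·26 + 52·30 + 27·34 + 20·22)/154² = 0.20830
κ = (pₒ − pₑ)/(1 − pₑ) = (0.55844 − 0.20830)/(1 − 0.20830) = 0.4423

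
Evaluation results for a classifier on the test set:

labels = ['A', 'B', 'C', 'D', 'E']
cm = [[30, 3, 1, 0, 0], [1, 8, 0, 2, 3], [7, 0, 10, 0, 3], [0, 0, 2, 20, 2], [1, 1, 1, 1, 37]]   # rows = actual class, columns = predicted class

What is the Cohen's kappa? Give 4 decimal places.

0.7245

Observed agreement pₒ = trace/N = 105/133 = 0.78947
Expected agreement pₑ = Σ (rowᵢ·colᵢ)/N² = (34·39 + 14·12 + 20·14 + 24·23 + 41·45)/133² = 0.23580
κ = (pₒ − pₑ)/(1 − pₑ) = (0.78947 − 0.23580)/(1 − 0.23580) = 0.7245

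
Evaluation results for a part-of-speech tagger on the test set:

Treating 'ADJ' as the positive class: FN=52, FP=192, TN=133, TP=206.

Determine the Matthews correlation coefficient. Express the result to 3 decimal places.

MCC = (TP·TN − FP·FN) / √((TP+FP)(TP+FN)(TN+FP)(TN+FN))
Numerator = 206·133 − 192·52 = 17414
Denominator = √(398·258·325·185) = √6173875500 = 78574.0129
MCC = 17414 / 78574.0129 = 0.222

0.222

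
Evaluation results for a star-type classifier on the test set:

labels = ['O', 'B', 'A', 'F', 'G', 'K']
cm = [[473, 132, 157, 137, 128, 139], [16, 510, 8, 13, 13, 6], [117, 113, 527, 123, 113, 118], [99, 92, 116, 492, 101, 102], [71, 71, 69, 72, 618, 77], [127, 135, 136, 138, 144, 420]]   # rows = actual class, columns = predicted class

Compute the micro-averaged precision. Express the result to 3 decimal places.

Micro-averaging pools counts across classes: ΣTP=3040, ΣFP=2883, ΣFN=2883.
Micro-precision = TP/(TP+FP) on pooled counts = 0.513 (equals overall accuracy in single-label multiclass).

0.513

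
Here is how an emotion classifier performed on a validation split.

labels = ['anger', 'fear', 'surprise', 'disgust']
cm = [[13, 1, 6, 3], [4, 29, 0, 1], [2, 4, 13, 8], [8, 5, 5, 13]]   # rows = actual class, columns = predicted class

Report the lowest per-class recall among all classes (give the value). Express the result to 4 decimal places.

Per-class recall (TP/(TP+FN)):
  anger: TP=13, FN=1+6+3=10 → 13/23 = 0.56522
  fear: TP=29, FN=4+0+1=5 → 29/34 = 0.85294
  surprise: TP=13, FN=2+4+8=14 → 13/27 = 0.48148
  disgust: TP=13, FN=8+5+5=18 → 13/31 = 0.41935
Lowest is class 'disgust' with recall = 0.4194.

0.4194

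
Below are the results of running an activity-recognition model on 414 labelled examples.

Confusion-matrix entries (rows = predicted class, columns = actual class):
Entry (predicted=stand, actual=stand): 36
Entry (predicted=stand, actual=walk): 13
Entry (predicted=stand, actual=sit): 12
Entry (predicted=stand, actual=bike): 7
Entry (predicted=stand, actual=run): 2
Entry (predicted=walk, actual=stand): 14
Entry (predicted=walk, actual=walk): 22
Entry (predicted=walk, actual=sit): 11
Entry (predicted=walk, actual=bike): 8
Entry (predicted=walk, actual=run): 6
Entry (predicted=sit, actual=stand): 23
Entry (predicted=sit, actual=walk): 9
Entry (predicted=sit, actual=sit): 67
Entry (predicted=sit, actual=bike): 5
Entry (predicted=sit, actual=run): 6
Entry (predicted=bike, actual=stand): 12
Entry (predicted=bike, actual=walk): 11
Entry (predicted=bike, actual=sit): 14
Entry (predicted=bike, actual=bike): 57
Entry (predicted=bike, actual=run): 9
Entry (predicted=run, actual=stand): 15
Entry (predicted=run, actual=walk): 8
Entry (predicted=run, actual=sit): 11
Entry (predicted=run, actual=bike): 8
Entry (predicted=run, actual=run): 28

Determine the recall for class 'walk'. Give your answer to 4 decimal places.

Treat 'walk' as positive and all other classes as negative.
recall = TP/(TP+FN).
walk: TP=22, FN=13+9+11+8=41 → 22/63 = 0.34921

0.3492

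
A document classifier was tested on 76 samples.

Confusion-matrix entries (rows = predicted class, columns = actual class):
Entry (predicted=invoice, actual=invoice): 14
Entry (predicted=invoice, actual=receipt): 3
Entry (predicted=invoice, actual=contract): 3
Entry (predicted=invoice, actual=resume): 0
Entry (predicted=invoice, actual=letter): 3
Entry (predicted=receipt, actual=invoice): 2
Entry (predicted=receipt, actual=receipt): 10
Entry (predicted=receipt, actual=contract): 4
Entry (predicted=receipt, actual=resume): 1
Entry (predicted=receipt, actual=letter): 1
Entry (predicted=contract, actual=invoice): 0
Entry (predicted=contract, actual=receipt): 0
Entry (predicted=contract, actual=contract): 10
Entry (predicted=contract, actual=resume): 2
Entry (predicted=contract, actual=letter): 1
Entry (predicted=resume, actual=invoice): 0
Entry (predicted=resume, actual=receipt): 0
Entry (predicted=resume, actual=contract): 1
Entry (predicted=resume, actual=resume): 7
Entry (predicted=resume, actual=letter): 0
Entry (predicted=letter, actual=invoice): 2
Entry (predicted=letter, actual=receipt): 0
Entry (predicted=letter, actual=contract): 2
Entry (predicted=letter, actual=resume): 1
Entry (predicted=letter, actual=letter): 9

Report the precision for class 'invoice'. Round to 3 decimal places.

0.609

Take TP from the diagonal, FP from the rest of the 'invoice' prediction marginal, FN from the rest of the 'invoice' actual marginal.
precision = TP/(TP+FP).
invoice: TP=14, FP=3+3+0+3=9 → 14/23 = 0.6087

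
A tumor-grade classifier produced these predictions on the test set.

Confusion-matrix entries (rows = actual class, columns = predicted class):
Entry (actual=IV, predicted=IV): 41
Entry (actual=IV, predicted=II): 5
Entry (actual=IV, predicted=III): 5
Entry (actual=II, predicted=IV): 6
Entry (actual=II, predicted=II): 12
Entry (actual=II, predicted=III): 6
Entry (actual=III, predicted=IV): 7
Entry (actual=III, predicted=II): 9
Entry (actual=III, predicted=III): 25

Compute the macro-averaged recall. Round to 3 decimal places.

0.638

Per-class recall (TP/(TP+FN)):
  IV: TP=41, FN=5+5=10 → 41/51 = 0.8039
  II: TP=12, FN=6+6=12 → 12/24 = 0.5000
  III: TP=25, FN=7+9=16 → 25/41 = 0.6098
Macro-recall = mean = (0.8039 + 0.5000 + 0.6098) / 3 = 0.638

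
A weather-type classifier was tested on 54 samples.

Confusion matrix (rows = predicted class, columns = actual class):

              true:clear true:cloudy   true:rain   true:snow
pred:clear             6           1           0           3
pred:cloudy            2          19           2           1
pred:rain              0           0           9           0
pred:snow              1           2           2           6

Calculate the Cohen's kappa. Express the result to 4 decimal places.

0.6350

Observed agreement pₒ = trace/N = 40/54 = 0.74074
Expected agreement pₑ = Σ (rowᵢ·colᵢ)/N² = (9·10 + 22·24 + 13·9 + 10·11)/54² = 0.28978
κ = (pₒ − pₑ)/(1 − pₑ) = (0.74074 − 0.28978)/(1 − 0.28978) = 0.6350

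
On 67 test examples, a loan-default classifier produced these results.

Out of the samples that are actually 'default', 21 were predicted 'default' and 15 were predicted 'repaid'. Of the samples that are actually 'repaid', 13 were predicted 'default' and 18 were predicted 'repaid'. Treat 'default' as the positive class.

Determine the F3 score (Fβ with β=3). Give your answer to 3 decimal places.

Fβ = (1+β²)·TP / ((1+β²)·TP + β²·FN + FP), with β²=9
= 10·21 / (10·21 + 9·15 + 13) = 0.587

0.587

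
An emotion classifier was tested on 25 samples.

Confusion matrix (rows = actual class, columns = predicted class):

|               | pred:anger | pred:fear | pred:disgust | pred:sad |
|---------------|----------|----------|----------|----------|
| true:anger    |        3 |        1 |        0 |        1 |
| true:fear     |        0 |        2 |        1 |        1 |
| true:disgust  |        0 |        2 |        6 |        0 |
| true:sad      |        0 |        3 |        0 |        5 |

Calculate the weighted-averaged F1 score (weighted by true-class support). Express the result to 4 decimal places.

0.6727

Per-class F1 score (2·TP/(2·TP+FP+FN)):
  anger: TP=3, FP=0+0+0=0, FN=1+0+1=2 → 6/8 = 0.75000
  fear: TP=2, FP=1+2+3=6, FN=0+1+1=2 → 4/12 = 0.33333
  disgust: TP=6, FP=0+1+0=1, FN=0+2+0=2 → 12/15 = 0.80000
  sad: TP=5, FP=1+1+0=2, FN=0+3+0=3 → 10/15 = 0.66667
Weighted-F1 score = Σ (supportᵢ/N)·F1 scoreᵢ with N=25: (5/25)·0.75000 + (4/25)·0.33333 + (8/25)·0.80000 + (8/25)·0.66667 = 0.6727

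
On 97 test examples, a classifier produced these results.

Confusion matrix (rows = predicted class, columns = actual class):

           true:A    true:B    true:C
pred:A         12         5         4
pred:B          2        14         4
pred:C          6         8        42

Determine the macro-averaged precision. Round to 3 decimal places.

Per-class precision (TP/(TP+FP)):
  A: TP=12, FP=5+4=9 → 12/21 = 0.5714
  B: TP=14, FP=2+4=6 → 14/20 = 0.7000
  C: TP=42, FP=6+8=14 → 42/56 = 0.7500
Macro-precision = mean = (0.5714 + 0.7000 + 0.7500) / 3 = 0.674

0.674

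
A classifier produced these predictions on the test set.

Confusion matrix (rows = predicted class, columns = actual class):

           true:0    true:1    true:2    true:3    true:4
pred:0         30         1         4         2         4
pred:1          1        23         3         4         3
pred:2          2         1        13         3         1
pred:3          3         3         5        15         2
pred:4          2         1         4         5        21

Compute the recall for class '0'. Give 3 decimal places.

0.789

Take TP from the diagonal, FP from the rest of the '0' prediction marginal, FN from the rest of the '0' actual marginal.
recall = TP/(TP+FN).
0: TP=30, FN=1+2+3+2=8 → 30/38 = 0.7895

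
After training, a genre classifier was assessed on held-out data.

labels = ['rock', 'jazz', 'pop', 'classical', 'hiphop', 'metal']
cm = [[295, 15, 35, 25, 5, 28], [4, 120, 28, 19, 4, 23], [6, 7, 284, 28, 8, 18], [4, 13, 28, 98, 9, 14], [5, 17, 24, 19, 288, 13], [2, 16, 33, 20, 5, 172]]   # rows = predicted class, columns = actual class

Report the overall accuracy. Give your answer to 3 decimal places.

0.726

Accuracy = trace / total = (295+120+284+98+288+172=1257) / 1732 = 1257/1732 = 0.726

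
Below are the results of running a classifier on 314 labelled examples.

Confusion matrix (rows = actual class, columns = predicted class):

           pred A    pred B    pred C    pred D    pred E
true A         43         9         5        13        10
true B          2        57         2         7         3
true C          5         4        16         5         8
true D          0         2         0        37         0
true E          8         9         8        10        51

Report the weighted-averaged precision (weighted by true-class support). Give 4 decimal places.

0.6683

Per-class precision (TP/(TP+FP)):
  A: TP=43, FP=2+5+0+8=15 → 43/58 = 0.74138
  B: TP=57, FP=9+4+2+9=24 → 57/81 = 0.70370
  C: TP=16, FP=5+2+0+8=15 → 16/31 = 0.51613
  D: TP=37, FP=13+7+5+10=35 → 37/72 = 0.51389
  E: TP=51, FP=10+3+8+0=21 → 51/72 = 0.70833
Weighted-precision = Σ (supportᵢ/N)·precisionᵢ with N=314: (80/314)·0.74138 + (71/314)·0.70370 + (38/314)·0.51613 + (39/314)·0.51389 + (86/314)·0.70833 = 0.6683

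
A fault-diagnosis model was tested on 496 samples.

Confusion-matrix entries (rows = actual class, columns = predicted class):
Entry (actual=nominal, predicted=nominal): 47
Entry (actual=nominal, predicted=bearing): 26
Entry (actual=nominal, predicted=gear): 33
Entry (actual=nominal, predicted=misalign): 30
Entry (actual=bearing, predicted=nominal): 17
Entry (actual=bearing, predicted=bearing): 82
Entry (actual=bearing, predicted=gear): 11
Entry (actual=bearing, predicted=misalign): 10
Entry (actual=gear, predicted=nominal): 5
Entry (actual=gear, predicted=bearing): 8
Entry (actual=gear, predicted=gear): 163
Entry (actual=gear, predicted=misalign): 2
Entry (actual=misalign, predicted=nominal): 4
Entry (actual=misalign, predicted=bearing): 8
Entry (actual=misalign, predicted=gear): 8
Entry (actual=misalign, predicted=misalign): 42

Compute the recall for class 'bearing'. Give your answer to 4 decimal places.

0.6833

Take TP from the diagonal, FP from the rest of the 'bearing' prediction marginal, FN from the rest of the 'bearing' actual marginal.
recall = TP/(TP+FN).
bearing: TP=82, FN=17+11+10=38 → 82/120 = 0.68333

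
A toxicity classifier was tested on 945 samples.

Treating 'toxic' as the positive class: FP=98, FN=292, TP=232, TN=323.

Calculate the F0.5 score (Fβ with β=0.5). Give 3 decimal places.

Fβ = (1+β²)·TP / ((1+β²)·TP + β²·FN + FP), with β²=1/4
= 1.25·232 / (1.25·232 + 0.25·292 + 98) = 0.629

0.629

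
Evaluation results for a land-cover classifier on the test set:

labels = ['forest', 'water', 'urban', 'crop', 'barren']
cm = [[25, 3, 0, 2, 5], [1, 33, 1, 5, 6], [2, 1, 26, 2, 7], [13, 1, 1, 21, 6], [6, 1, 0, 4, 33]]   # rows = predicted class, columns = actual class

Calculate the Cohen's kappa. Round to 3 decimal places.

Observed agreement pₒ = trace/N = 138/205 = 0.6732
Expected agreement pₑ = Σ (rowᵢ·colᵢ)/N² = (47·35 + 39·46 + 28·38 + 34·42 + 57·44)/205² = 0.2008
κ = (pₒ − pₑ)/(1 − pₑ) = (0.6732 − 0.2008)/(1 − 0.2008) = 0.591

0.591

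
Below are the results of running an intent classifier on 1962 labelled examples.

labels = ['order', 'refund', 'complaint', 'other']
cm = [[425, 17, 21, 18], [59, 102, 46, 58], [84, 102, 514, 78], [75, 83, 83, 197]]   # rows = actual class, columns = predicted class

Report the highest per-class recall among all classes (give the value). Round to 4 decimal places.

0.8836

Per-class recall (TP/(TP+FN)):
  order: TP=425, FN=17+21+18=56 → 425/481 = 0.88358
  refund: TP=102, FN=59+46+58=163 → 102/265 = 0.38491
  complaint: TP=514, FN=84+102+78=264 → 514/778 = 0.66067
  other: TP=197, FN=75+83+83=241 → 197/438 = 0.44977
Highest is class 'order' with recall = 0.8836.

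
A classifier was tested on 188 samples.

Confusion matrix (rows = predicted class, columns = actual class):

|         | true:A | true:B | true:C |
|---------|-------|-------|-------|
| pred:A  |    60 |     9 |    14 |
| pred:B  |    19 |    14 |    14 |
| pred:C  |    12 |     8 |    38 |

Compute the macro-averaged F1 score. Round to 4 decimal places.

Per-class F1 score (2·TP/(2·TP+FP+FN)):
  A: TP=60, FP=9+14=23, FN=19+12=31 → 120/174 = 0.68966
  B: TP=14, FP=19+14=33, FN=9+8=17 → 28/78 = 0.35897
  C: TP=38, FP=12+8=20, FN=14+14=28 → 76/124 = 0.61290
Macro-F1 score = mean = (0.68966 + 0.35897 + 0.61290) / 3 = 0.5538

0.5538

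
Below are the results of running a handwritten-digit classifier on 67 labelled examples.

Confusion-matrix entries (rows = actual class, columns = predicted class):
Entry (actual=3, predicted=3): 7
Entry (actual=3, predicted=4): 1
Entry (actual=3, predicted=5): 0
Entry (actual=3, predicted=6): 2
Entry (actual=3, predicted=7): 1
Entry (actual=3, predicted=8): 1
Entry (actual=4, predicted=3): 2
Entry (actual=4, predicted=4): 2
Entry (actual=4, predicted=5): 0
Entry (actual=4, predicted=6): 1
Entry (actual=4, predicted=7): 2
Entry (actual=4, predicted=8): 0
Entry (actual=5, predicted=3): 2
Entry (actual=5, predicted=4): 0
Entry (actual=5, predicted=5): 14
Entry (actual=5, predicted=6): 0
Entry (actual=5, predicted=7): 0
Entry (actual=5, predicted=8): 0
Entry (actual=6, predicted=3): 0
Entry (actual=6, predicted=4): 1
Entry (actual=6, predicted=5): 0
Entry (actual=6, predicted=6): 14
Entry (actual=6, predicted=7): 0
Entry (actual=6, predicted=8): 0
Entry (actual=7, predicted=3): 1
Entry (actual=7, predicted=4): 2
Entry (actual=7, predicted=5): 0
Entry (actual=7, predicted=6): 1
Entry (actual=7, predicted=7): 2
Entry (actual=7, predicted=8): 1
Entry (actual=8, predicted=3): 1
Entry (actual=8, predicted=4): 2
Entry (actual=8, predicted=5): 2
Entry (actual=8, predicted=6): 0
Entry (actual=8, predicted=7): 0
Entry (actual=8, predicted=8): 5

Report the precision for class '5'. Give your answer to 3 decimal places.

precision = TP/(TP+FP).
5: TP=14, FP=0+0+0+0+2=2 → 14/16 = 0.8750

0.875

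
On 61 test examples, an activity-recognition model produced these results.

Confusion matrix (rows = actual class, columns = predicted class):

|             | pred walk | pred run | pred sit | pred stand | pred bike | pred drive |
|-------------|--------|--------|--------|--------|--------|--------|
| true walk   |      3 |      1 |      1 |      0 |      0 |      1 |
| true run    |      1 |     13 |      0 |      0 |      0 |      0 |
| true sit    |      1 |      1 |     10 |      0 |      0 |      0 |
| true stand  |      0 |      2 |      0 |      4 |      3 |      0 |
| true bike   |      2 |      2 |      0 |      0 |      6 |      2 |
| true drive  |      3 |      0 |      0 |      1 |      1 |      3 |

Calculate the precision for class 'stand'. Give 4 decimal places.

Take TP from the diagonal, FP from the rest of the 'stand' prediction marginal, FN from the rest of the 'stand' actual marginal.
precision = TP/(TP+FP).
stand: TP=4, FP=0+0+0+0+1=1 → 4/5 = 0.80000

0.8000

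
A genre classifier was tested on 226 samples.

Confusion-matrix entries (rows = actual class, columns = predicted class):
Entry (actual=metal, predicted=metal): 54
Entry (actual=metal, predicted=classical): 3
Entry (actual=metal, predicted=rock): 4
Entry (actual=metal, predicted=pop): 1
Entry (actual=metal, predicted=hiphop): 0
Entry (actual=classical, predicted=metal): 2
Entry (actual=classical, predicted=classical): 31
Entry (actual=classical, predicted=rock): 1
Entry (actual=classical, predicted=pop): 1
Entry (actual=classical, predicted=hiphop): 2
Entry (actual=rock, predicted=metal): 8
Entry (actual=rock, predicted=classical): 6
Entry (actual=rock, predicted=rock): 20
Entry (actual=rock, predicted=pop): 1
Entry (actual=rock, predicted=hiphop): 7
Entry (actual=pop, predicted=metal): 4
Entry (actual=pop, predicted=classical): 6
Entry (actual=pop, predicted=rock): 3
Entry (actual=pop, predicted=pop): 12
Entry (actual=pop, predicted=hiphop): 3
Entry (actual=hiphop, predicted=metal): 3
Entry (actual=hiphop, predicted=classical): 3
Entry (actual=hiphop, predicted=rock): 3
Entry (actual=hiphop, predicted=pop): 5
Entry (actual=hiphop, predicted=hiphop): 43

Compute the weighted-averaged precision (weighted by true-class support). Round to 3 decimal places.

0.704

Per-class precision (TP/(TP+FP)):
  metal: TP=54, FP=2+8+4+3=17 → 54/71 = 0.7606
  classical: TP=31, FP=3+6+6+3=18 → 31/49 = 0.6327
  rock: TP=20, FP=4+1+3+3=11 → 20/31 = 0.6452
  pop: TP=12, FP=1+1+1+5=8 → 12/20 = 0.6000
  hiphop: TP=43, FP=0+2+7+3=12 → 43/55 = 0.7818
Weighted-precision = Σ (supportᵢ/N)·precisionᵢ with N=226: (62/226)·0.7606 + (37/226)·0.6327 + (42/226)·0.6452 + (28/226)·0.6000 + (57/226)·0.7818 = 0.704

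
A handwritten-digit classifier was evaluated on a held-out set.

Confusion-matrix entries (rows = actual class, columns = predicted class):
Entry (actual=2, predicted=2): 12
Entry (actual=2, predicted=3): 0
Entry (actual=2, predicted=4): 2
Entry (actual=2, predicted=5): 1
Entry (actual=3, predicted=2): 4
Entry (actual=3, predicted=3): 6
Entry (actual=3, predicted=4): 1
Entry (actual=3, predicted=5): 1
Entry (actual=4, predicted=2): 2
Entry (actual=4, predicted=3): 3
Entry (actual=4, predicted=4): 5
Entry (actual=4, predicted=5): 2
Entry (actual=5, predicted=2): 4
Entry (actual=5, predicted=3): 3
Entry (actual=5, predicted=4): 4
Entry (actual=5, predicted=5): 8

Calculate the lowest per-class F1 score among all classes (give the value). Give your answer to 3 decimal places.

0.417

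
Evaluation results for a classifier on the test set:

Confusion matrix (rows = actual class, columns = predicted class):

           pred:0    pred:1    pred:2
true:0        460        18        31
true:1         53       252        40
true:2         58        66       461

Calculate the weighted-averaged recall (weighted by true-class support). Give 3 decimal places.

Per-class recall (TP/(TP+FN)):
  0: TP=460, FN=18+31=49 → 460/509 = 0.9037
  1: TP=252, FN=53+40=93 → 252/345 = 0.7304
  2: TP=461, FN=58+66=124 → 461/585 = 0.7880
Weighted-recall = Σ (supportᵢ/N)·recallᵢ with N=1439: (509/1439)·0.9037 + (345/1439)·0.7304 + (585/1439)·0.7880 = 0.815

0.815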